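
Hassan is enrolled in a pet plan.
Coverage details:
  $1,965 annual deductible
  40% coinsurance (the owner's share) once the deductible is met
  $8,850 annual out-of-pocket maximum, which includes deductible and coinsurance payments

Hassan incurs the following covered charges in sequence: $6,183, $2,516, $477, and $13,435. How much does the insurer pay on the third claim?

$286.20

#1 ($6,183): $1,965 finishes the deductible; $4,218 goes to coinsurance; owner's 40% is $1,687.20. Cost to owner: $3,652.20. OOP to date $3,652.20. Plan pays $6,183 − $3,652.20 = $2,530.80.
#2 ($2,516): deductible met; 40% of $2,516 = $1,006.40. Owner pays $1,006.40; OOP now $4,658.60. Insurer: $2,516 − $1,006.40 = $1,509.60.
#3 ($477): deductible met; 40% of $477 = $190.80. Cost to owner: $190.80. OOP to date $4,849.40. Plan pays $477 − $190.80 = $286.20.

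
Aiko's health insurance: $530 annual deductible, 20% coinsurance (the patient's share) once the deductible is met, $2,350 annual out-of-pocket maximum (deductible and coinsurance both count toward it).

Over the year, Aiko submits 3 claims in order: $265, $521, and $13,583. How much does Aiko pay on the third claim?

$1,768.80

Claim 1 ($265): entire amount goes to the deductible. Patient owes $265 (running OOP $265).
Claim 2 ($521): $265 finishes the deductible; $256 goes to coinsurance; coinsurance $256 × 20% = $51.20. Patient pays $316.20; OOP now $581.20.
Claim 3 ($13,583): deductible already satisfied, so patient's share is 20% × $13,583 = $2,716.60. OOP would hit $3,297.80 > $2,350, so the cap limits the patient to $2,350 − $581.20 = $1,768.80.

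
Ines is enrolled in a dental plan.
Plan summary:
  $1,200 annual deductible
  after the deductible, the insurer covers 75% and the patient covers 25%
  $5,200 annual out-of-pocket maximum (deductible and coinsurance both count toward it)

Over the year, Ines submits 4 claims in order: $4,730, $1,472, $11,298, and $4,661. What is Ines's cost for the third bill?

Bill 1, $4,730: deductible takes $1,200, $3,530 remains; patient's 25% is $882.50. Patient owes $2,082.50 (running OOP $2,082.50).
Bill 2, $1,472: 25% coinsurance on $1,472 = $368. Patient pays $368; OOP now $2,450.50.
Bill 3, $11,298: deductible already satisfied, so patient's share is 25% × $11,298 = $2,824.50. OOP would hit $5,275 > $5,200, so the cap limits the patient to $5,200 − $2,450.50 = $2,749.50.

$2,749.50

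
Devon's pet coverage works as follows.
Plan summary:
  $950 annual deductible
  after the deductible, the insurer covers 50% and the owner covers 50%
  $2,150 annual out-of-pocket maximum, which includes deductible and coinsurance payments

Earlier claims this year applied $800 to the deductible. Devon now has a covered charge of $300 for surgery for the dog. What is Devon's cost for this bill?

$225

Remaining deductible: $950 − $800 = $150.
After the $150 deductible portion, $300 − $150 = $150 is subject to coinsurance.
Coinsurance: $150 × 50% = $75.
Owner responsibility before any cap: $150 + $75 = $225.
Cumulative spending $800 + $225 = $1,025 stays under the $2,150 maximum.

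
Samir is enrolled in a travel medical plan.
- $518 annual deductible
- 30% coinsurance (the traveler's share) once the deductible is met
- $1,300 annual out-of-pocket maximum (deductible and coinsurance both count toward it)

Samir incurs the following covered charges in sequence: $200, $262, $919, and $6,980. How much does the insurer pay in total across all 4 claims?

Claim 1 — $200: all of it applies to the deductible. Cost to traveler: $200. OOP to date $200. Insurer: $200 − $200 = $0.
Claim 2 — $262: fully absorbed by the deductible. Cost to traveler: $262. OOP to date $462. Plan pays $262 − $262 = $0.
Claim 3 — $919: deductible takes $56, $863 remains; coinsurance $863 × 30% = $258.90. Cost to traveler: $314.90. OOP to date $776.90. Insurer: $919 − $314.90 = $604.10.
Claim 4 — $6,980: 30% coinsurance on $6,980 = $2,094. Adding that to $776.90 gives $2,870.90, past the $1,300 cap; traveler pays only $1,300 − $776.90 = $523.10. Plan pays $6,980 − $523.10 = $6,456.90.
Insurer total = bills − traveler's total = $8,361 − $1,300 = $7,061.

$7,061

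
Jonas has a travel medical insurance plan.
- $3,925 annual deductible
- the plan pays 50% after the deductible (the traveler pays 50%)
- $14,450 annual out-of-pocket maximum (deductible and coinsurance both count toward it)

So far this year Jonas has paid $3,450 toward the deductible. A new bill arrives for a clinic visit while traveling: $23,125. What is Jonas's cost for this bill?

Deductible still to meet: $3,925 − $3,450 = $475.
That leaves $23,125 − $475 = $22,650 for coinsurance.
Coinsurance: $22,650 × 50% = $11,325.
Traveler responsibility before any cap: $475 + $11,325 = $11,800.
That would bring total out-of-pocket to $15,250, past the $14,450 cap. The traveler is capped at $14,450 − $3,450 = $11,000 on this claim.

$11,000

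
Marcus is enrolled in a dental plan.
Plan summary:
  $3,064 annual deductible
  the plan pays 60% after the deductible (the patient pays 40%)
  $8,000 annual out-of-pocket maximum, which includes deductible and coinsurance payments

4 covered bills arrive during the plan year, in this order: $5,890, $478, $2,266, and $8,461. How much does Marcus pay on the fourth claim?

$2,708

Claim 1 — $5,890: $3,064 finishes the deductible; $2,826 goes to coinsurance; coinsurance $2,826 × 40% = $1,130.40. Cost to patient: $4,194.40. OOP to date $4,194.40.
Claim 2 — $478: deductible already satisfied, so patient's share is 40% × $478 = $191.20. Patient pays $191.20; OOP now $4,385.60.
Claim 3 — $2,266: deductible met; 40% of $2,266 = $906.40. Patient owes $906.40 (running OOP $5,292).
Claim 4 — $8,461: deductible already satisfied, so patient's share is 40% × $8,461 = $3,384.40. OOP would hit $8,676.40 > $8,000, so the cap limits the patient to $8,000 − $5,292 = $2,708.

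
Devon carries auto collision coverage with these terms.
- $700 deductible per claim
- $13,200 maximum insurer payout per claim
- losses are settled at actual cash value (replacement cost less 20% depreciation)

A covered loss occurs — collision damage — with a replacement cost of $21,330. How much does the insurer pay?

$13,200

Depreciate 20%: the covered value is $21,330 × 0.8 = $17,064.
After the deductible, $17,064 − $700 = $16,364 remains.
The $13,200 per-incident cap binds; insurer pays $13,200.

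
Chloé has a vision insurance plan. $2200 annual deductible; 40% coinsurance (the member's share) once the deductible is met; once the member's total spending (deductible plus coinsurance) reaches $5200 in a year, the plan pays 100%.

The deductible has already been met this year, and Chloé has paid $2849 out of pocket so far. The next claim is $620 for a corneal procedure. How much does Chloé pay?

$248

With the deductible met, the entire $620 is subject to coinsurance.
Member's 40% share of $620 is $248.
Total out-of-pocket so far would be $2849 + $248 = $3097, below the $5200 cap — no reduction.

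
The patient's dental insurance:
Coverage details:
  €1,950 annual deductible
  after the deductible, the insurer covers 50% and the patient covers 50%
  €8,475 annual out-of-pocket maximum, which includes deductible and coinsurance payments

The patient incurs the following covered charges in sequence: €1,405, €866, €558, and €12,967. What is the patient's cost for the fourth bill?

Bill 1, €1,405: entire amount goes to the deductible. Patient owes €1,405 (running OOP €1,405).
Bill 2, €866: deductible takes €545, €321 remains; patient's 50% is €160.50. Cost to patient: €705.50. OOP to date €2,110.50.
Bill 3, €558: deductible met; 50% of €558 = €279. Patient owes €279 (running OOP €2,389.50).
Bill 4, €12,967: deductible met; 50% of €12,967 = €6,483.50. That would push OOP to €8,873, over the €8,475 cap, so patient pays €8,475 − €2,389.50 = €6,085.50.

€6,085.50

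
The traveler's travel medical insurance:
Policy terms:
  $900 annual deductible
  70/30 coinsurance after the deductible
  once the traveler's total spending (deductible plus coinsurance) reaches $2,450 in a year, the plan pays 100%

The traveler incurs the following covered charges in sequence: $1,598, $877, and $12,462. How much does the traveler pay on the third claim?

$1,077.50

Claim 1 — $1,598: deductible takes $900, $698 remains; traveler's 30% is $209.40. Traveler pays $1,109.40; OOP now $1,109.40.
Claim 2 — $877: deductible already satisfied, so traveler's share is 30% × $877 = $263.10. Cost to traveler: $263.10. OOP to date $1,372.50.
Claim 3 — $12,462: deductible met; 30% of $12,462 = $3,738.60. That would push OOP to $5,111.10, over the $2,450 cap, so traveler pays $2,450 − $1,372.50 = $1,077.50.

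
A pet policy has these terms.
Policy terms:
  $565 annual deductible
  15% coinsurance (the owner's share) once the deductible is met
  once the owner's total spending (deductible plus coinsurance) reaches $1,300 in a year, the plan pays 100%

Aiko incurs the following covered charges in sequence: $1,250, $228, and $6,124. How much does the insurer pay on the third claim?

#1 ($1,250): $565 to deductible, leaving $685; coinsurance $685 × 15% = $102.75. Owner pays $667.75; OOP now $667.75. Insurer: $1,250 − $667.75 = $582.25.
#2 ($228): deductible met; 15% of $228 = $34.20. Cost to owner: $34.20. OOP to date $701.95. Insurer: $228 − $34.20 = $193.80.
#3 ($6,124): deductible already satisfied, so owner's share is 15% × $6,124 = $918.60. OOP would hit $1,620.55 > $1,300, so the cap limits the owner to $1,300 − $701.95 = $598.05. Plan pays $6,124 − $598.05 = $5,525.95.

$5,525.95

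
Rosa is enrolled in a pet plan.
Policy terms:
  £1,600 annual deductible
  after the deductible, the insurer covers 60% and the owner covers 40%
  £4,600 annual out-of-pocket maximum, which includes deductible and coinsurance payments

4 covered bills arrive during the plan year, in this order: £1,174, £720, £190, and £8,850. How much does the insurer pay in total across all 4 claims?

#1 (£1,174): fully absorbed by the deductible. Owner pays £1,174; OOP now £1,174. Insurer: £1,174 − £1,174 = £0.
#2 (£720): deductible takes £426, £294 remains; owner's 40% is £117.60. Cost to owner: £543.60. OOP to date £1,717.60. Insurer: £720 − £543.60 = £176.40.
#3 (£190): deductible met; 40% of £190 = £76. Cost to owner: £76. OOP to date £1,793.60. Insurer: £190 − £76 = £114.
#4 (£8,850): deductible already satisfied, so owner's share is 40% × £8,850 = £3,540. OOP would hit £5,333.60 > £4,600, so the cap limits the owner to £4,600 − £1,793.60 = £2,806.40. Plan pays £8,850 − £2,806.40 = £6,043.60.
Insurer total = bills − owner's total = £10,934 − £4,600 = £6,334.

£6,334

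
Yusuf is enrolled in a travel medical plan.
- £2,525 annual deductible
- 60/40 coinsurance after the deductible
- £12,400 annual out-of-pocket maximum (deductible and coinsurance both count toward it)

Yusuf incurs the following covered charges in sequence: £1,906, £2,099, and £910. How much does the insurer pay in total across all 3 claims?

£1,434

Claim 1 — £1,906: fully absorbed by the deductible. Cost to traveler: £1,906. OOP to date £1,906. Plan pays £1,906 − £1,906 = £0.
Claim 2 — £2,099: £619 finishes the deductible; £1,480 goes to coinsurance; coinsurance £1,480 × 40% = £592. Traveler owes £1,211 (running OOP £3,117). Insurer: £2,099 − £1,211 = £888.
Claim 3 — £910: deductible already satisfied, so traveler's share is 40% × £910 = £364. Traveler owes £364 (running OOP £3,481). Insurer: £910 − £364 = £546.
Insurer total: £0 + £888 + £546 = £1,434.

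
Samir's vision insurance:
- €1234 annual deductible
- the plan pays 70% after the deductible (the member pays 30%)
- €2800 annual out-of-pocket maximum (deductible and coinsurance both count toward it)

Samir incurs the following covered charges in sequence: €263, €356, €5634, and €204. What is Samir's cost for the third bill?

€2120.70

Claim 1 (€263): fully absorbed by the deductible. Cost to member: €263. OOP to date €263.
Claim 2 (€356): entire amount goes to the deductible. Member pays €356; OOP now €619.
Claim 3 (€5634): €615 finishes the deductible; €5019 goes to coinsurance; coinsurance €5019 × 30% = €1505.70. Cost to member: €2120.70. OOP to date €2739.70.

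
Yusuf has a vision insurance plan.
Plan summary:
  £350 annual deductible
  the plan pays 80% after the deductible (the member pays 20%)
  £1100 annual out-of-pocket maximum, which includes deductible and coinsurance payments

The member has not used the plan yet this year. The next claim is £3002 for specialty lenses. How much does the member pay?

£880.40

The full £350 deductible is still open; £350 of this bill applies to it.
The remaining £2652 (= £3002 − £350) moves to coinsurance.
Member's 20% share of £2652 is £530.40.
That puts the member's cost at £350 + £530.40 = £880.40 before any cap.
Year-to-date out-of-pocket becomes £0 + £880.40 = £880.40, still under the £1100 maximum, so no cap applies.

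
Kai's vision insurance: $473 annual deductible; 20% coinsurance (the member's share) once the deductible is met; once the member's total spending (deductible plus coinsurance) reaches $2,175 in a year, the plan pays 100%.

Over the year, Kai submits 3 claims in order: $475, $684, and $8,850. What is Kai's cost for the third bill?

$1,564.80

Claim 1 ($475): deductible takes $473, $2 remains; coinsurance $2 × 20% = $0.40. Member owes $473.40 (running OOP $473.40).
Claim 2 ($684): 20% coinsurance on $684 = $136.80. Cost to member: $136.80. OOP to date $610.20.
Claim 3 ($8,850): deductible already satisfied, so member's share is 20% × $8,850 = $1,770. That would push OOP to $2,380.20, over the $2,175 cap, so member pays $2,175 − $610.20 = $1,564.80.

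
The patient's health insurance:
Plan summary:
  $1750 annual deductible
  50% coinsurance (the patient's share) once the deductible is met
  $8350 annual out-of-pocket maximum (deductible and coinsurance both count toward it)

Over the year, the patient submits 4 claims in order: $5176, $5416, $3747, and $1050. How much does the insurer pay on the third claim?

#1 ($5176): $1750 to deductible, leaving $3426; 50% of $3426 = $1713. Patient owes $3463 (running OOP $3463). Plan pays $5176 − $3463 = $1713.
#2 ($5416): deductible met; 50% of $5416 = $2708. Patient pays $2708; OOP now $6171. Insurer: $5416 − $2708 = $2708.
#3 ($3747): deductible met; 50% of $3747 = $1873.50. Patient pays $1873.50; OOP now $8044.50. Insurer: $3747 − $1873.50 = $1873.50.

$1873.50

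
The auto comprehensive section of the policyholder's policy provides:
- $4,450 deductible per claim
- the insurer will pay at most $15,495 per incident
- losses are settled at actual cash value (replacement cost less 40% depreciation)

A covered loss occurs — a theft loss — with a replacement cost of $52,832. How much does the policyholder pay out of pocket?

At 40% depreciation, ACV = $52,832 − $21,132.80 = $31,699.20.
Subtract the deductible: $31,699.20 − $4,450 = $27,249.20.
$27,249.20 exceeds the $15,495 limit, so the insurer pays the limit: $15,495.
Policyholder's share is the uncovered remainder: $52,832 − $15,495 = $37,337.

$37,337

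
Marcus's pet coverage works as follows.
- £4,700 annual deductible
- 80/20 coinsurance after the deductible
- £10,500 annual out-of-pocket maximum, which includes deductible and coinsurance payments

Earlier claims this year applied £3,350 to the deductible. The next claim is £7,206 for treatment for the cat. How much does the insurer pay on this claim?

£4,684.80

Deductible still to meet: £4,700 − £3,350 = £1,350.
The remaining £5,856 (= £7,206 − £1,350) moves to coinsurance.
Coinsurance: £5,856 × 20% = £1,171.20.
So the owner owes £1,350 + £1,171.20 = £2,521.20 before any cap.
Year-to-date out-of-pocket becomes £3,350 + £2,521.20 = £5,871.20, still under the £10,500 maximum, so no cap applies.
The insurer covers the remainder: £7,206 − £2,521.20 = £4,684.80.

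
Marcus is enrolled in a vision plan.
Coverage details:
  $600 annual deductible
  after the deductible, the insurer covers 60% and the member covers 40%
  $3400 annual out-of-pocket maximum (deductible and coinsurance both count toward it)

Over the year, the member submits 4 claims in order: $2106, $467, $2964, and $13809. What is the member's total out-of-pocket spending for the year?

#1 ($2106): $600 to deductible, leaving $1506; coinsurance $1506 × 40% = $602.40. Member owes $1202.40 (running OOP $1202.40).
#2 ($467): deductible already satisfied, so member's share is 40% × $467 = $186.80. Cost to member: $186.80. OOP to date $1389.20.
#3 ($2964): deductible already satisfied, so member's share is 40% × $2964 = $1185.60. Cost to member: $1185.60. OOP to date $2574.80.
#4 ($13809): 40% coinsurance on $13809 = $5523.60. OOP would hit $8098.40 > $3400, so the cap limits the member to $3400 − $2574.80 = $825.20.
Summing the member's payments: $1202.40 + $186.80 + $1185.60 + $825.20 = $3400.

$3400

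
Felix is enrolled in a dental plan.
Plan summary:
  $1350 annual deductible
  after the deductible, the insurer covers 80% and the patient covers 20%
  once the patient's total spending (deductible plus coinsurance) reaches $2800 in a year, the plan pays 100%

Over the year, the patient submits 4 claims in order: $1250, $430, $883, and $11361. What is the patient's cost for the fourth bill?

$1207.40

Claim 1 ($1250): entire amount goes to the deductible. Cost to patient: $1250. OOP to date $1250.
Claim 2 ($430): $100 to deductible, leaving $330; patient's 20% is $66. Cost to patient: $166. OOP to date $1416.
Claim 3 ($883): deductible met; 20% of $883 = $176.60. Cost to patient: $176.60. OOP to date $1592.60.
Claim 4 ($11361): deductible met; 20% of $11361 = $2272.20. Adding that to $1592.60 gives $3864.80, past the $2800 cap; patient pays only $2800 − $1592.60 = $1207.40.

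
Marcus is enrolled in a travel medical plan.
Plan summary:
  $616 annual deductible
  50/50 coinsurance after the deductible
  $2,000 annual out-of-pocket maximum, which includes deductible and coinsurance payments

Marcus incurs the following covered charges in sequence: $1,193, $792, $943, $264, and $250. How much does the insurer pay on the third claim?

$471.50

Claim 1 — $1,193: $616 finishes the deductible; $577 goes to coinsurance; 50% of $577 = $288.50. Traveler pays $904.50; OOP now $904.50. Insurer: $1,193 − $904.50 = $288.50.
Claim 2 — $792: 50% coinsurance on $792 = $396. Cost to traveler: $396. OOP to date $1,300.50. Insurer: $792 − $396 = $396.
Claim 3 — $943: 50% coinsurance on $943 = $471.50. Traveler pays $471.50; OOP now $1,772. Insurer: $943 − $471.50 = $471.50.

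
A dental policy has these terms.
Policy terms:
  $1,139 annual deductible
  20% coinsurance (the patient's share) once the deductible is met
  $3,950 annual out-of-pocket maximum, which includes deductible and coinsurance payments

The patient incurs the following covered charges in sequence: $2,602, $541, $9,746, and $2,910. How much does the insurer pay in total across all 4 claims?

$11,849

Claim 1 — $2,602: $1,139 finishes the deductible; $1,463 goes to coinsurance; patient's 20% is $292.60. Patient owes $1,431.60 (running OOP $1,431.60). Plan pays $2,602 − $1,431.60 = $1,170.40.
Claim 2 — $541: deductible already satisfied, so patient's share is 20% × $541 = $108.20. Patient pays $108.20; OOP now $1,539.80. Plan pays $541 − $108.20 = $432.80.
Claim 3 — $9,746: 20% coinsurance on $9,746 = $1,949.20. Patient owes $1,949.20 (running OOP $3,489). Insurer: $9,746 − $1,949.20 = $7,796.80.
Claim 4 — $2,910: 20% coinsurance on $2,910 = $582. Adding that to $3,489 gives $4,071, past the $3,950 cap; patient pays only $3,950 − $3,489 = $461. Plan pays $2,910 − $461 = $2,449.
Insurer total = bills − patient's total = $15,799 − $3,950 = $11,849.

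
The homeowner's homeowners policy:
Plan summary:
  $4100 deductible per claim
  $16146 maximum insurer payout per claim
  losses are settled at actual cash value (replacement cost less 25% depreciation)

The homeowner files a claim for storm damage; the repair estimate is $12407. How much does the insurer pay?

$5205.25

Depreciate 25%: the covered value is $12407 × 0.75 = $9305.25.
After the deductible, $9305.25 − $4100 = $5205.25 remains.
That's under the $16146 cap, so the insurer reimburses the full $5205.25.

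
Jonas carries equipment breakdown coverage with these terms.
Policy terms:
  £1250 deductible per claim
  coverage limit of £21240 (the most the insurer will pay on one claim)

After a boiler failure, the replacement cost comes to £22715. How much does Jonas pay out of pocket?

£1475

Less the £1250 deductible: £22715 − £1250 = £21465.
Since £21465 > £21240, the payout is capped at £21240.
Out of pocket: £22715 − £21240 = £1475.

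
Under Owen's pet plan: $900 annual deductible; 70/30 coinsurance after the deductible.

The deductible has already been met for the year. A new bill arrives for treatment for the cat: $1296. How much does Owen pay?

$388.80

With the deductible met, the entire $1296 is subject to coinsurance.
Owner's 30% share of $1296 is $388.80.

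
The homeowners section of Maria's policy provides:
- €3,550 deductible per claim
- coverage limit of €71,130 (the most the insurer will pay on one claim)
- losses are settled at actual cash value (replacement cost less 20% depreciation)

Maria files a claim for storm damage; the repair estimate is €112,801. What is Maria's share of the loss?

€41,671

Actual cash value after 20% depreciation: €112,801 × 80% = €90,240.80.
Less the €3,550 deductible: €90,240.80 − €3,550 = €86,690.80.
Since €86,690.80 > €71,130, the payout is capped at €71,130.
The homeowner bears the rest of the original loss: €112,801 − €71,130 = €41,671.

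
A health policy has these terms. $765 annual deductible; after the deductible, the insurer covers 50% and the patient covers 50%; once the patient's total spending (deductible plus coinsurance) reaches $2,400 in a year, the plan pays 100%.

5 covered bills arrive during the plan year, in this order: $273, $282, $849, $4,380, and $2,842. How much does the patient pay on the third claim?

$529.50

Claim 1 — $273: fully absorbed by the deductible. Cost to patient: $273. OOP to date $273.
Claim 2 — $282: entire amount goes to the deductible. Cost to patient: $282. OOP to date $555.
Claim 3 — $849: $210 to deductible, leaving $639; coinsurance $639 × 50% = $319.50. Cost to patient: $529.50. OOP to date $1,084.50.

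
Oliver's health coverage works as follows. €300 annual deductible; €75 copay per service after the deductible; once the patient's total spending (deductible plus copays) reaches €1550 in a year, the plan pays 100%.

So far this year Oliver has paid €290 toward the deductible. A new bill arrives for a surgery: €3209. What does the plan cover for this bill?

€3124

Remaining deductible: €300 − €290 = €10.
After the €10 deductible portion, €3209 − €10 = €3199 is subject to the copay.
Copay on this service: €75.
That puts the patient's cost at €10 + €75 = €85 before any cap.
Year-to-date out-of-pocket becomes €290 + €85 = €375, still under the €1550 maximum, so no cap applies.
Insurer pays the balance: €3209 − €85 = €3124.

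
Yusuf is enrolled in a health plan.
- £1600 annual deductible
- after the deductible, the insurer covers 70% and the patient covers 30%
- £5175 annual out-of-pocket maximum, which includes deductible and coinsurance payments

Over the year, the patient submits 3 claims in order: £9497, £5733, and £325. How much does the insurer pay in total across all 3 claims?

£10380

#1 (£9497): £1600 to deductible, leaving £7897; coinsurance £7897 × 30% = £2369.10. Patient owes £3969.10 (running OOP £3969.10). Insurer: £9497 − £3969.10 = £5527.90.
#2 (£5733): deductible already satisfied, so patient's share is 30% × £5733 = £1719.90. Adding that to £3969.10 gives £5689, past the £5175 cap; patient pays only £5175 − £3969.10 = £1205.90. Insurer: £5733 − £1205.90 = £4527.10.
#3 (£325): deductible already satisfied, so patient's share is 30% × £325 = £97.50. Adding that to £5175 gives £5272.50, past the £5175 cap; patient pays only £5175 − £5175 = £0. Plan pays £325 − £0 = £325.
Insurer total = bills − patient's total = £15555 − £5175 = £10380.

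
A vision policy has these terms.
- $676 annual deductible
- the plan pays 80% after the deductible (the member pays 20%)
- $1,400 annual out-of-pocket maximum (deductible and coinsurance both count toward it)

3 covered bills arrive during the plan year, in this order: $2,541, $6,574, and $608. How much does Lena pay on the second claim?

Claim 1 ($2,541): deductible takes $676, $1,865 remains; member's 20% is $373. Member pays $1,049; OOP now $1,049.
Claim 2 ($6,574): deductible met; 20% of $6,574 = $1,314.80. That would push OOP to $2,363.80, over the $1,400 cap, so member pays $1,400 − $1,049 = $351.

$351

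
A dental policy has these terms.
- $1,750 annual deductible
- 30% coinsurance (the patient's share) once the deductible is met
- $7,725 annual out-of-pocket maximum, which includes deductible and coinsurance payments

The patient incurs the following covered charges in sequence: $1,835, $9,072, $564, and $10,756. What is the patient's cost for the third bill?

$169.20

Claim 1 ($1,835): $1,750 finishes the deductible; $85 goes to coinsurance; patient's 30% is $25.50. Patient pays $1,775.50; OOP now $1,775.50.
Claim 2 ($9,072): deductible met; 30% of $9,072 = $2,721.60. Cost to patient: $2,721.60. OOP to date $4,497.10.
Claim 3 ($564): deductible met; 30% of $564 = $169.20. Patient pays $169.20; OOP now $4,666.30.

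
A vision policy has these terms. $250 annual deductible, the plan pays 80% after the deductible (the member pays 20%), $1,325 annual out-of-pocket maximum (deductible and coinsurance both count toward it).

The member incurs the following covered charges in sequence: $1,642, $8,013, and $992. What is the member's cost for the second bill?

$796.60

Claim 1 — $1,642: $250 finishes the deductible; $1,392 goes to coinsurance; coinsurance $1,392 × 20% = $278.40. Cost to member: $528.40. OOP to date $528.40.
Claim 2 — $8,013: deductible already satisfied, so member's share is 20% × $8,013 = $1,602.60. Adding that to $528.40 gives $2,131, past the $1,325 cap; member pays only $1,325 − $528.40 = $796.60.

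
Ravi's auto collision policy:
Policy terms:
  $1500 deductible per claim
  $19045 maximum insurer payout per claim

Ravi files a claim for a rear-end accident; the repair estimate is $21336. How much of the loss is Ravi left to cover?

Less the $1500 deductible: $21336 − $1500 = $19836.
$19836 exceeds the $19045 limit, so the insurer pays the limit: $19045.
Out of pocket: $21336 − $19045 = $2291.

$2291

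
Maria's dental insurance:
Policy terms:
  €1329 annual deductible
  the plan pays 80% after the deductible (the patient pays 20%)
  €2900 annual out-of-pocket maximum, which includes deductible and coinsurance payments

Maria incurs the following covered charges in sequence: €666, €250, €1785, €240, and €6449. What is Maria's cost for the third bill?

€687.40

#1 (€666): entire amount goes to the deductible. Patient owes €666 (running OOP €666).
#2 (€250): entire amount goes to the deductible. Cost to patient: €250. OOP to date €916.
#3 (€1785): deductible takes €413, €1372 remains; 20% of €1372 = €274.40. Cost to patient: €687.40. OOP to date €1603.40.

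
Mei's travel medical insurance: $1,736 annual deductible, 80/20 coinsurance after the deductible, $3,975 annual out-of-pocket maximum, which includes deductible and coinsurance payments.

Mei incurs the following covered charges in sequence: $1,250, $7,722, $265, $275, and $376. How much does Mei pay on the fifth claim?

#1 ($1,250): entire amount goes to the deductible. Cost to traveler: $1,250. OOP to date $1,250.
#2 ($7,722): deductible takes $486, $7,236 remains; coinsurance $7,236 × 20% = $1,447.20. Traveler owes $1,933.20 (running OOP $3,183.20).
#3 ($265): 20% coinsurance on $265 = $53. Cost to traveler: $53. OOP to date $3,236.20.
#4 ($275): deductible met; 20% of $275 = $55. Traveler owes $55 (running OOP $3,291.20).
#5 ($376): 20% coinsurance on $376 = $75.20. Traveler owes $75.20 (running OOP $3,366.40).

$75.20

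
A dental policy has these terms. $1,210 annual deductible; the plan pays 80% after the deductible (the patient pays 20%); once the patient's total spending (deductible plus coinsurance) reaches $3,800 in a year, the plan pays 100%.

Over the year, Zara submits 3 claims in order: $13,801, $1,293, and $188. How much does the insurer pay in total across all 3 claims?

Claim 1 ($13,801): $1,210 finishes the deductible; $12,591 goes to coinsurance; 20% of $12,591 = $2,518.20. Patient pays $3,728.20; OOP now $3,728.20. Plan pays $13,801 − $3,728.20 = $10,072.80.
Claim 2 ($1,293): deductible already satisfied, so patient's share is 20% × $1,293 = $258.60. Adding that to $3,728.20 gives $3,986.80, past the $3,800 cap; patient pays only $3,800 − $3,728.20 = $71.80. Insurer: $1,293 − $71.80 = $1,221.20.
Claim 3 ($188): 20% coinsurance on $188 = $37.60. That would push OOP to $3,837.60, over the $3,800 cap, so patient pays $3,800 − $3,800 = $0. Insurer: $188 − $0 = $188.
Insurer total = bills − patient's total = $15,282 − $3,800 = $11,482.

$11,482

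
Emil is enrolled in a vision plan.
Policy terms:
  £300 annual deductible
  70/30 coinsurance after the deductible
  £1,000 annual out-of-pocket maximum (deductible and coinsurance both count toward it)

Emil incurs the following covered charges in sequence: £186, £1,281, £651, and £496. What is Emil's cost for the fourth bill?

£148.80

Claim 1 — £186: fully absorbed by the deductible. Cost to member: £186. OOP to date £186.
Claim 2 — £1,281: deductible takes £114, £1,167 remains; 30% of £1,167 = £350.10. Cost to member: £464.10. OOP to date £650.10.
Claim 3 — £651: deductible already satisfied, so member's share is 30% × £651 = £195.30. Cost to member: £195.30. OOP to date £845.40.
Claim 4 — £496: deductible met; 30% of £496 = £148.80. Member owes £148.80 (running OOP £994.20).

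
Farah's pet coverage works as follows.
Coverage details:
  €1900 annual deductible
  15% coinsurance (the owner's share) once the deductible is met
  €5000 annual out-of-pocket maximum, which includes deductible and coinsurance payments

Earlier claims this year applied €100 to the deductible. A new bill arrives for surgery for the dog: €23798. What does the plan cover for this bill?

€18898

Deductible still to meet: €1900 − €100 = €1800.
After the €1800 deductible portion, €23798 − €1800 = €21998 is subject to coinsurance.
Owner's 15% share of €21998 is €3299.70.
Owner responsibility before any cap: €1800 + €3299.70 = €5099.70.
That would bring total out-of-pocket to €5199.70, past the €5000 cap. The owner is capped at €5000 − €100 = €4900 on this claim.
Insurer pays the balance: €23798 − €4900 = €18898.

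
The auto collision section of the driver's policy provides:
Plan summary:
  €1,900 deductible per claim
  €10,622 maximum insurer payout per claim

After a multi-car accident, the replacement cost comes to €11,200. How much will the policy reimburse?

Less the €1,900 deductible: €11,200 − €1,900 = €9,300.
That's under the €10,622 cap, so the insurer reimburses the full €9,300.

€9,300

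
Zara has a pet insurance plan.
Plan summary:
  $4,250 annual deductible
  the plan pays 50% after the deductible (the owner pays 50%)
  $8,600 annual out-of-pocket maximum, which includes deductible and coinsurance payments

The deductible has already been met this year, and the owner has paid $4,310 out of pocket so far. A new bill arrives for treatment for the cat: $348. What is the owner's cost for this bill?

With the deductible met, the entire $348 is subject to coinsurance.
50% of $348 = $174 falls to the owner.
Year-to-date out-of-pocket becomes $4,310 + $174 = $4,484, still under the $8,600 maximum, so no cap applies.

$174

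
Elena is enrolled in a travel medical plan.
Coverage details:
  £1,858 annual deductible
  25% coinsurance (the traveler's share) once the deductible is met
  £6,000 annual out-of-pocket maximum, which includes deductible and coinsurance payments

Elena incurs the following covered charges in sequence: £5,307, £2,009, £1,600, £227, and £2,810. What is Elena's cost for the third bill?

#1 (£5,307): £1,858 finishes the deductible; £3,449 goes to coinsurance; traveler's 25% is £862.25. Cost to traveler: £2,720.25. OOP to date £2,720.25.
#2 (£2,009): 25% coinsurance on £2,009 = £502.25. Traveler pays £502.25; OOP now £3,222.50.
#3 (£1,600): deductible already satisfied, so traveler's share is 25% × £1,600 = £400. Traveler owes £400 (running OOP £3,622.50).

£400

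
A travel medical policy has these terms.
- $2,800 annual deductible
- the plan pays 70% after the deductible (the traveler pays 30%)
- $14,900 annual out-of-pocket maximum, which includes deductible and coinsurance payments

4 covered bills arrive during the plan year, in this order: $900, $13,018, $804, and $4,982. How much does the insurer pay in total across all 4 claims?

Claim 1 ($900): fully absorbed by the deductible. Traveler pays $900; OOP now $900. Insurer: $900 − $900 = $0.
Claim 2 ($13,018): $1,900 to deductible, leaving $11,118; coinsurance $11,118 × 30% = $3,335.40. Traveler pays $5,235.40; OOP now $6,135.40. Plan pays $13,018 − $5,235.40 = $7,782.60.
Claim 3 ($804): deductible already satisfied, so traveler's share is 30% × $804 = $241.20. Cost to traveler: $241.20. OOP to date $6,376.60. Insurer: $804 − $241.20 = $562.80.
Claim 4 ($4,982): deductible already satisfied, so traveler's share is 30% × $4,982 = $1,494.60. Cost to traveler: $1,494.60. OOP to date $7,871.20. Insurer: $4,982 − $1,494.60 = $3,487.40.
Insurer total = bills − traveler's total = $19,704 − $7,871.20 = $11,832.80.

$11,832.80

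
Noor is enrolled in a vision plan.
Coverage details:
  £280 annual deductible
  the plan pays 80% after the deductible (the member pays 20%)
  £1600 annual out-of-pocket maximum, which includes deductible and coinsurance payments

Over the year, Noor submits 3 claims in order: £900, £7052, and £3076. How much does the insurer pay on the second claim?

£5856

Bill 1, £900: deductible takes £280, £620 remains; coinsurance £620 × 20% = £124. Cost to member: £404. OOP to date £404. Plan pays £900 − £404 = £496.
Bill 2, £7052: deductible already satisfied, so member's share is 20% × £7052 = £1410.40. That would push OOP to £1814.40, over the £1600 cap, so member pays £1600 − £404 = £1196. Plan pays £7052 − £1196 = £5856.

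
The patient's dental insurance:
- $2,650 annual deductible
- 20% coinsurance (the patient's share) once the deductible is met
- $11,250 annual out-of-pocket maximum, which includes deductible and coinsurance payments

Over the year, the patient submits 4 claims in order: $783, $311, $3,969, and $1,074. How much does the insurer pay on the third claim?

$1,930.40

Claim 1 ($783): entire amount goes to the deductible. Patient pays $783; OOP now $783. Plan pays $783 − $783 = $0.
Claim 2 ($311): fully absorbed by the deductible. Patient pays $311; OOP now $1,094. Insurer: $311 − $311 = $0.
Claim 3 ($3,969): $1,556 finishes the deductible; $2,413 goes to coinsurance; coinsurance $2,413 × 20% = $482.60. Patient pays $2,038.60; OOP now $3,132.60. Insurer: $3,969 − $2,038.60 = $1,930.40.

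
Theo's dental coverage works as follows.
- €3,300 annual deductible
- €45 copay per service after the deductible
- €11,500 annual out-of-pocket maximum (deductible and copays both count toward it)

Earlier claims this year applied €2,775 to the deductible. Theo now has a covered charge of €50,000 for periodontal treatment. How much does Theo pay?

€570

Deductible still to meet: €3,300 − €2,775 = €525.
That leaves €50,000 − €525 = €49,475 for the copay.
Copay on this service: €45.
That puts the patient's cost at €525 + €45 = €570 before any cap.
Total out-of-pocket so far would be €2,775 + €570 = €3,345, below the €11,500 cap — no reduction.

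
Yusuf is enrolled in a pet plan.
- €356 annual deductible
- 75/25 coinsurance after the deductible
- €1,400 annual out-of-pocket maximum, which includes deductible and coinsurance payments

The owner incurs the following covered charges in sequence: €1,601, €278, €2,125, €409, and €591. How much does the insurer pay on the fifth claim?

€561.25

Bill 1, €1,601: €356 finishes the deductible; €1,245 goes to coinsurance; coinsurance €1,245 × 25% = €311.25. Cost to owner: €667.25. OOP to date €667.25. Insurer: €1,601 − €667.25 = €933.75.
Bill 2, €278: deductible met; 25% of €278 = €69.50. Owner pays €69.50; OOP now €736.75. Insurer: €278 − €69.50 = €208.50.
Bill 3, €2,125: deductible already satisfied, so owner's share is 25% × €2,125 = €531.25. Cost to owner: €531.25. OOP to date €1,268. Plan pays €2,125 − €531.25 = €1,593.75.
Bill 4, €409: deductible met; 25% of €409 = €102.25. Owner pays €102.25; OOP now €1,370.25. Insurer: €409 − €102.25 = €306.75.
Bill 5, €591: deductible already satisfied, so owner's share is 25% × €591 = €147.75. OOP would hit €1,518 > €1,400, so the cap limits the owner to €1,400 − €1,370.25 = €29.75. Plan pays €591 − €29.75 = €561.25.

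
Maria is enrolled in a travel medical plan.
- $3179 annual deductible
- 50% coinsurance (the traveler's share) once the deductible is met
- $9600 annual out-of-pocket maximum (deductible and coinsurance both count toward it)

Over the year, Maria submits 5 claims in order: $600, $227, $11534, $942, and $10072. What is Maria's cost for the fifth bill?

$1359

#1 ($600): fully absorbed by the deductible. Traveler owes $600 (running OOP $600).
#2 ($227): fully absorbed by the deductible. Traveler pays $227; OOP now $827.
#3 ($11534): $2352 finishes the deductible; $9182 goes to coinsurance; traveler's 50% is $4591. Traveler pays $6943; OOP now $7770.
#4 ($942): deductible already satisfied, so traveler's share is 50% × $942 = $471. Traveler owes $471 (running OOP $8241).
#5 ($10072): deductible met; 50% of $10072 = $5036. Adding that to $8241 gives $13277, past the $9600 cap; traveler pays only $9600 − $8241 = $1359.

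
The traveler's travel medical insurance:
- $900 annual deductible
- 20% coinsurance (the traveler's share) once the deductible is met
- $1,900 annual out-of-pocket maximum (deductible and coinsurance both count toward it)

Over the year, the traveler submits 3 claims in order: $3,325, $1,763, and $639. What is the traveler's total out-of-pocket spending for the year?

Claim 1 — $3,325: $900 finishes the deductible; $2,425 goes to coinsurance; traveler's 20% is $485. Traveler pays $1,385; OOP now $1,385.
Claim 2 — $1,763: deductible already satisfied, so traveler's share is 20% × $1,763 = $352.60. Traveler owes $352.60 (running OOP $1,737.60).
Claim 3 — $639: 20% coinsurance on $639 = $127.80. Cost to traveler: $127.80. OOP to date $1,865.40.
Total paid by the traveler: $1,385 + $352.60 + $127.80 = $1,865.40.

$1,865.40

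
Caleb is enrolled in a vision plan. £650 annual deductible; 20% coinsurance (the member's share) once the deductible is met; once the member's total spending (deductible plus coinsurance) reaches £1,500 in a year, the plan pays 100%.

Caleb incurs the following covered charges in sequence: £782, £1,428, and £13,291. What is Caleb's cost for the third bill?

£538

Claim 1 (£782): £650 finishes the deductible; £132 goes to coinsurance; member's 20% is £26.40. Member owes £676.40 (running OOP £676.40).
Claim 2 (£1,428): deductible met; 20% of £1,428 = £285.60. Member owes £285.60 (running OOP £962).
Claim 3 (£13,291): deductible already satisfied, so member's share is 20% × £13,291 = £2,658.20. Adding that to £962 gives £3,620.20, past the £1,500 cap; member pays only £1,500 − £962 = £538.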